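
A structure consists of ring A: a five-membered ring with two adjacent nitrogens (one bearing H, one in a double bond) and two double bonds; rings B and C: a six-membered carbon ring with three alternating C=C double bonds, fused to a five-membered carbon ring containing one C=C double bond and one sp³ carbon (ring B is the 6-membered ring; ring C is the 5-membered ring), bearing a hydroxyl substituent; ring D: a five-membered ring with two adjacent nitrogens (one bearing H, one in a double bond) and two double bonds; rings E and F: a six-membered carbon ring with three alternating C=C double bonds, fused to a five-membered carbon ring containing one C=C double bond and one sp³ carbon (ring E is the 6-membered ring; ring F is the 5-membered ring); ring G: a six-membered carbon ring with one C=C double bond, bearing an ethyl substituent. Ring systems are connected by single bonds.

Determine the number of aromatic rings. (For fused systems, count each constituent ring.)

Ring A is fully conjugated (every ring atom contributes a p orbital); 2 ring double bonds (4 π electrons) plus a heteroatom lone pair (2) give 6 π electrons. That satisfies 4n+2 with n=1, so ring A is aromatic (pyrazole).
Ring B has a continuous p-orbital overlap around the ring; 3 ring double bonds give 6 π electrons. That satisfies 4n+2 with n=1, so ring B is aromatic (benzene ring).
Ring C has one sp³ carbon, so it is not fully conjugated — not aromatic (cyclopentene ring).
Ring D is fully conjugated (every ring atom contributes a p orbital); 2 ring double bonds (4 π electrons) plus a heteroatom lone pair (2) give 6 π electrons. That satisfies 4n+2 with n=1, so ring D is aromatic (pyrazole).
Ring E has a continuous p-orbital overlap around the ring; 3 ring double bonds give 6 π electrons. 6 = 4(1)+2, so ring E is aromatic (benzene ring).
Ring F has one sp³ carbon, so it is not fully conjugated — not aromatic (cyclopentene ring).
Ring G has four sp³ carbons, so it is not fully conjugated — not aromatic (cyclohexene).
Aromatic: A, B, D, E. Total: 4.

4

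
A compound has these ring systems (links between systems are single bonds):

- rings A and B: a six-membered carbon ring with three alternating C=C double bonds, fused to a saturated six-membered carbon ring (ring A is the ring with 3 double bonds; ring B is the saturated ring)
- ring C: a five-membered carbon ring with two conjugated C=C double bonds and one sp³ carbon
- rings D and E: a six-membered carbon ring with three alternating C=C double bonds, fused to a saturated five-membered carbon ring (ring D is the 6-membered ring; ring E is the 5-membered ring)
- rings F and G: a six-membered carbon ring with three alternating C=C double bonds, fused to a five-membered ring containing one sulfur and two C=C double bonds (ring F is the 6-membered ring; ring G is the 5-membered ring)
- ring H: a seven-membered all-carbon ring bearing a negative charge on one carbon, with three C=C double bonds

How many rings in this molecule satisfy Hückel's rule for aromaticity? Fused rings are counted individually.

Ring A is fully conjugated (every ring atom contributes a p orbital); 3 ring double bonds give 6 π electrons. Since 6 = 4n+2 (n=1), ring A is aromatic (benzene ring).
Ring B has four sp³ carbons, so it is not fully conjugated — not aromatic (cyclohexane ring).
Ring C has one sp³ carbon, so it is not fully conjugated — not aromatic (cyclopentadiene).
Ring D is fully conjugated (every ring atom contributes a p orbital); 3 ring double bonds give 6 π electrons. 6 = 4(1)+2, so ring D is aromatic (benzene ring).
Ring E has three sp³ carbons, so it is not fully conjugated — not aromatic (cyclopentane ring).
Rings F and G form a fused bicyclic system (with one sulfur) with 9 sp² atoms and 10 π electrons from ring double bonds plus a heteroatom lone pair. 10 = 4(2)+2, so the system is aromatic and both rings count as aromatic (benzothiophene).
Ring H has only sp² ring atoms; a planar conformation would have a fully conjugated π system of 8 electrons. But 8 = 4(2), which is 4n not 4n+2, so ring H is not aromatic (cycloheptatrienyl anion).
Aromatic: A, D, F, G. Total: 4.

4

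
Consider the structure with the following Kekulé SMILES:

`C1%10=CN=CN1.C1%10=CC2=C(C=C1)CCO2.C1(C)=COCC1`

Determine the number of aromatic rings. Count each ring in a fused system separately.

The SMILES encodes a five-membered ring with nitrogens at positions 1 and 3 (one bearing H, one in a C=N bond) and two double bonds; a six-membered carbon ring with three alternating C=C double bonds, fused to a five-membered ring containing one oxygen and two sp³ carbons; a five-membered ring of four carbons and one oxygen, with one C=C double bond and two sp³ carbons.
The 5-membered ring with two nitrogens (one N–H, one =N–) is planar and fully conjugated; 2 ring double bonds (4 π electrons) plus a heteroatom lone pair (2) give 6 π electrons. Since 6 = 4n+2 (n=1), it is aromatic (imidazole).
The 6-membered ring is fully conjugated (every ring atom contributes a p orbital); 3 ring double bonds give 6 π electrons. That satisfies 4n+2 with n=1, so it is aromatic (benzene ring).
The 5-membered ring with one oxygen has two sp³ carbons, so it is not fully conjugated — not aromatic (oxolane ring).
The second 5-membered ring with one oxygen has two sp³ carbons, so it is not fully conjugated — not aromatic (2,3-dihydrofuran).
2 of the 4 rings are aromatic. Total: 2.

2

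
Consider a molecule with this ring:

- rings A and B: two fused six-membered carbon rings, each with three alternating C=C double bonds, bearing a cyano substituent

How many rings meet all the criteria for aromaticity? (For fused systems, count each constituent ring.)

2

Rings A and B form a fused bicyclic system with 10 sp² atoms and 10 π electrons from ring double bonds. 10 = 4(2)+2, so the system is aromatic and both rings count as aromatic (naphthalene).
Aromatic: A, B. Total: 2.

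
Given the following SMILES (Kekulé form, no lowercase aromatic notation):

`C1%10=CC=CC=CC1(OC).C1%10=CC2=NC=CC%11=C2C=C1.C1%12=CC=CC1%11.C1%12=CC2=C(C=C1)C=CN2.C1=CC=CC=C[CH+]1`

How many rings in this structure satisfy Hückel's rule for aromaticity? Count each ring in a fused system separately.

5

The SMILES encodes a seven-membered carbon ring with three C=C double bonds and one sp³ carbon; two fused six-membered rings, each with three alternating double bonds; one ring is all carbon and the other has one ring nitrogen; a five-membered carbon ring with two conjugated C=C double bonds and one sp³ carbon; a six-membered carbon ring with three alternating C=C double bonds, fused to a five-membered ring containing one N–H nitrogen and two C=C double bonds; a seven-membered all-carbon ring bearing a positive charge on one carbon, with three C=C double bonds.
The 7-membered ring has one sp³ carbon, so it is not fully conjugated — not aromatic (cycloheptatriene).
The fused 6/6-membered bicyclic (with one nitrogen) is a single π system with 10 sp² atoms and 10 π electrons from ring double bonds. 10 = 4(2)+2, so the system is aromatic and both rings count as aromatic (quinoline).
The 5-membered ring has one sp³ carbon, so it is not fully conjugated — not aromatic (cyclopentadiene).
The fused 6/5-membered bicyclic (with one N–H) is a single π system with 9 sp² atoms and 10 π electrons from ring double bonds plus a heteroatom lone pair. 10 = 4(2)+2, so the system is aromatic and both rings count as aromatic (indole).
The second 7-membered ring is planar and fully conjugated; 3 ring double bonds (6 π electrons) plus the carbocation's empty p orbital (0, but keeps the ring conjugated) give 6 π electrons. That satisfies 4n+2 with n=1, so it is aromatic (tropylium cation).
5 of the 7 rings are aromatic. Total: 5.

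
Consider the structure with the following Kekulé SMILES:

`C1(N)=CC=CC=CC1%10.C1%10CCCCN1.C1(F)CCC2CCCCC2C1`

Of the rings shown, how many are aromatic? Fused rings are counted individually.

The SMILES encodes a seven-membered carbon ring with three C=C double bonds and one sp³ carbon; a six-membered saturated ring of five carbons and one N–H nitrogen; two fused six-membered saturated carbon rings.
The 7-membered ring has one sp³ carbon, so it is not fully conjugated — not aromatic (cycloheptatriene).
The 6-membered ring with one N–H has only sp³ atoms, so it is not fully conjugated — not aromatic (piperidine).
The 6-membered ring has only sp³ atoms, so it is not fully conjugated — not aromatic (cyclohexane ring).
The second 6-membered ring has only sp³ atoms, so it is not fully conjugated — not aromatic (cyclohexane ring).
None of the rings are aromatic. Total: 0.

0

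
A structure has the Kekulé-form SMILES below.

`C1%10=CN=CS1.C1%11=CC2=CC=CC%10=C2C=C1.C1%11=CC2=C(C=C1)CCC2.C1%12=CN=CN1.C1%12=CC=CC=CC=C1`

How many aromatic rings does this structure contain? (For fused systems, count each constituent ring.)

The SMILES encodes a five-membered ring with a sulfur at position 1 and a nitrogen at position 3 (in a C=N bond), with two double bonds; two fused six-membered carbon rings, each with three alternating C=C double bonds; a six-membered carbon ring with three alternating C=C double bonds, fused to a saturated five-membered carbon ring; a five-membered ring with nitrogens at positions 1 and 3 (one bearing H, one in a C=N bond) and two double bonds; an eight-membered carbon ring with four alternating C=C double bonds.
The 5-membered ring with one sulfur and one =N– has a continuous p-orbital overlap around the ring; 2 ring double bonds (4 π electrons) plus a heteroatom lone pair (2) give 6 π electrons. 6 = 4(1)+2, so it is aromatic (thiazole).
The fused 6/6-membered bicyclic is a single π system with 10 sp² atoms and 10 π electrons from ring double bonds. 10 = 4(2)+2, so the system is aromatic and both rings count as aromatic (naphthalene).
The 6-membered ring has a continuous p-orbital overlap around the ring; 3 ring double bonds give 6 π electrons. That satisfies 4n+2 with n=1, so it is aromatic (benzene ring).
The 5-membered ring has three sp³ carbons, so it is not fully conjugated — not aromatic (cyclopentane ring).
The 5-membered ring with two nitrogens (one N–H, one =N–) has a continuous p-orbital overlap around the ring; 2 ring double bonds (4 π electrons) plus a heteroatom lone pair (2) give 6 π electrons. 6 = 4(1)+2, so it is aromatic (imidazole).
The 8-membered ring has only sp² ring atoms; a planar conformation would have a fully conjugated π system of 8 electrons. But 8 = 4(2), which is 4n not 4n+2, so it is not aromatic (cyclooctatetraene) — cyclooctatetraene distorts into a non-planar tub to avoid antiaromaticity.
5 of the 7 rings are aromatic. Total: 5.

5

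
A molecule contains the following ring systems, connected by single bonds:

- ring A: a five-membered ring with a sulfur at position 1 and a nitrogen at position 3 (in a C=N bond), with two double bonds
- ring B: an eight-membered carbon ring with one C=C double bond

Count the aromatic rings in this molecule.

1

Ring A has a continuous p-orbital overlap around the ring; 2 ring double bonds (4 π electrons) plus a heteroatom lone pair (2) give 6 π electrons. 6 = 4(1)+2, so ring A is aromatic (thiazole).
Ring B has six sp³ carbons, so it is not fully conjugated — not aromatic (cyclooctene).
Aromatic: A. Total: 1.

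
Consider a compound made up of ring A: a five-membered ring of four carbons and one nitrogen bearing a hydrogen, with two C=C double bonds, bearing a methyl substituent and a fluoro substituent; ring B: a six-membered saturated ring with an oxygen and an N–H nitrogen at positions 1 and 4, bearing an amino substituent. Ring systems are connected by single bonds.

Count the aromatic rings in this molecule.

1

Ring A has a continuous p-orbital overlap around the ring; 2 ring double bonds (4 π electrons) plus a heteroatom lone pair (2) give 6 π electrons. 6 = 4(1)+2, so ring A is aromatic (pyrrole).
Ring B has only sp³ atoms, so it is not fully conjugated — not aromatic (morpholine).
Aromatic: A. Total: 1.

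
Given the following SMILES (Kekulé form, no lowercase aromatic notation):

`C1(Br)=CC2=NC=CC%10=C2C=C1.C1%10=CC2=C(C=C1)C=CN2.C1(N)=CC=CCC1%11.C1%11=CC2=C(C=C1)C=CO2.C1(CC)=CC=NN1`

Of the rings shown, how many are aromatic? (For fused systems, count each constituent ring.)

The SMILES encodes two fused six-membered rings, each with three alternating double bonds; one ring is all carbon and the other has one ring nitrogen; a six-membered carbon ring with three alternating C=C double bonds, fused to a five-membered ring containing one N–H nitrogen and two C=C double bonds; a six-membered carbon ring with two conjugated C=C double bonds and two sp³ carbons; a six-membered carbon ring with three alternating C=C double bonds, fused to a five-membered ring containing one oxygen and two C=C double bonds; a five-membered ring with two adjacent nitrogens (one bearing H, one in a double bond) and two double bonds.
The fused 6/6-membered bicyclic (with one nitrogen) is a single π system with 10 sp² atoms and 10 π electrons from ring double bonds. 10 = 4(2)+2, so the system is aromatic and both rings count as aromatic (quinoline).
The fused 6/5-membered bicyclic (with one N–H) is a single π system with 9 sp² atoms and 10 π electrons from ring double bonds plus a heteroatom lone pair. 10 = 4(2)+2, so the system is aromatic and both rings count as aromatic (indole).
The 6-membered ring has two sp³ carbons, so it is not fully conjugated — not aromatic (1,3-cyclohexadiene).
The fused 6/5-membered bicyclic (with one oxygen) is a single π system with 9 sp² atoms and 10 π electrons from ring double bonds plus a heteroatom lone pair. 10 = 4(2)+2, so the system is aromatic and both rings count as aromatic (benzofuran).
The 5-membered ring with two adjacent nitrogens (one N–H, one =N–) has a continuous p-orbital overlap around the ring; 2 ring double bonds (4 π electrons) plus a heteroatom lone pair (2) give 6 π electrons. Since 6 = 4n+2 (n=1), it is aromatic (pyrazole).
7 of the 8 rings are aromatic. Total: 7.

7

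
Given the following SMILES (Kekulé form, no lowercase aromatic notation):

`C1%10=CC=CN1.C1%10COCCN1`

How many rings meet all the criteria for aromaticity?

1

The SMILES encodes a five-membered ring of four carbons and one nitrogen bearing a hydrogen, with two C=C double bonds; a six-membered saturated ring with an oxygen and an N–H nitrogen at positions 1 and 4.
The 5-membered ring with one N–H is fully conjugated (every ring atom contributes a p orbital); 2 ring double bonds (4 π electrons) plus a heteroatom lone pair (2) give 6 π electrons. 6 = 4(1)+2, so it is aromatic (pyrrole).
The 6-membered ring with one oxygen and one N–H (1,4) has only sp³ atoms, so it is not fully conjugated — not aromatic (morpholine).
1 of the 2 rings is aromatic. Total: 1.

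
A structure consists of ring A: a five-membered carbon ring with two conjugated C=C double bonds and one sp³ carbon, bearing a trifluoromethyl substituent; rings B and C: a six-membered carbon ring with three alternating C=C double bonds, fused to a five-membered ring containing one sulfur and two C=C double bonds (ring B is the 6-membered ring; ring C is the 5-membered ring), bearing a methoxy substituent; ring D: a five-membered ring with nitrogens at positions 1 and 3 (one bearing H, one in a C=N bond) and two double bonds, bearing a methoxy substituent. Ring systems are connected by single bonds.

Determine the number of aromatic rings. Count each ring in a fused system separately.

Ring A has one sp³ carbon, so it is not fully conjugated — not aromatic (cyclopentadiene).
Rings B and C form a fused bicyclic system (with one sulfur) with 9 sp² atoms and 10 π electrons from ring double bonds plus a heteroatom lone pair. 10 = 4(2)+2, so the system is aromatic and both rings count as aromatic (benzothiophene).
Ring D is fully conjugated (every ring atom contributes a p orbital); 2 ring double bonds (4 π electrons) plus a heteroatom lone pair (2) give 6 π electrons. Since 6 = 4n+2 (n=1), ring D is aromatic (imidazole).
Aromatic: B, C, D. Total: 3.

3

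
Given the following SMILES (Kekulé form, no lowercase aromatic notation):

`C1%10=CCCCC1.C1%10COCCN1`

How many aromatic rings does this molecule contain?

0

The SMILES encodes a six-membered carbon ring with one C=C double bond; a six-membered saturated ring with an oxygen and an N–H nitrogen at positions 1 and 4.
The 6-membered ring has four sp³ carbons, so it is not fully conjugated — not aromatic (cyclohexene).
The 6-membered ring with one oxygen and one N–H (1,4) has only sp³ atoms, so it is not fully conjugated — not aromatic (morpholine).
None of the rings are aromatic. Total: 0.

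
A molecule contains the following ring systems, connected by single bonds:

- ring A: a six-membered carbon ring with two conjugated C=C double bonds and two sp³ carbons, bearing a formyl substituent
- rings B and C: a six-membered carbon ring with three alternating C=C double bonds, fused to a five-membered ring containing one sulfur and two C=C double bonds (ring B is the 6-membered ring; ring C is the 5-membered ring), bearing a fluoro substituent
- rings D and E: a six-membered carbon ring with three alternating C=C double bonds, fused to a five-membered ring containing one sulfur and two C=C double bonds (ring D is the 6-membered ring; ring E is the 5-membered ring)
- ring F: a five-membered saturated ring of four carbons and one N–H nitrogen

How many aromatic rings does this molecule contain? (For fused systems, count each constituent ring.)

Ring A has two sp³ carbons, so it is not fully conjugated — not aromatic (1,3-cyclohexadiene).
Rings B and C form a fused bicyclic system (with one sulfur) with 9 sp² atoms and 10 π electrons from ring double bonds plus a heteroatom lone pair. 10 = 4(2)+2, so the system is aromatic and both rings count as aromatic (benzothiophene).
Rings D and E form a fused bicyclic system (with one sulfur) with 9 sp² atoms and 10 π electrons from ring double bonds plus a heteroatom lone pair. 10 = 4(2)+2, so the system is aromatic and both rings count as aromatic (benzothiophene).
Ring F has only sp³ atoms, so it is not fully conjugated — not aromatic (pyrrolidine).
Aromatic: B, C, D, E. Total: 4.

4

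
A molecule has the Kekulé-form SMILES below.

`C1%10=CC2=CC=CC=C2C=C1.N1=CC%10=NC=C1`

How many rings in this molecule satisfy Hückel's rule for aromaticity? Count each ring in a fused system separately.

The SMILES encodes two fused six-membered carbon rings, each with three alternating C=C double bonds; a six-membered ring with nitrogens at positions 1 and 4 and three alternating double bonds.
The fused 6/6-membered bicyclic is a single π system with 10 sp² atoms and 10 π electrons from ring double bonds. 10 = 4(2)+2, so the system is aromatic and both rings count as aromatic (naphthalene).
The 6-membered ring with two nitrogens (1,4) is planar and fully conjugated; 3 ring double bonds give 6 π electrons. 6 = 4(1)+2, so it is aromatic (pyrazine).
3 of the 3 rings are aromatic. Total: 3.

3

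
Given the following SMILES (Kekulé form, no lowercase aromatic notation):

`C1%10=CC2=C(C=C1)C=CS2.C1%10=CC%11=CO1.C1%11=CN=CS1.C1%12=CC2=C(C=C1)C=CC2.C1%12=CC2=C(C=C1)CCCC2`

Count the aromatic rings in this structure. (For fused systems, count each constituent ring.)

6

The SMILES encodes a six-membered carbon ring with three alternating C=C double bonds, fused to a five-membered ring containing one sulfur and two C=C double bonds; a five-membered ring of four carbons and one oxygen, with two C=C double bonds; a five-membered ring with a sulfur at position 1 and a nitrogen at position 3 (in a C=N bond), with two double bonds; a six-membered carbon ring with three alternating C=C double bonds, fused to a five-membered carbon ring containing one C=C double bond and one sp³ carbon; a six-membered carbon ring with three alternating C=C double bonds, fused to a saturated six-membered carbon ring.
The fused 6/5-membered bicyclic (with one sulfur) is a single π system with 9 sp² atoms and 10 π electrons from ring double bonds plus a heteroatom lone pair. 10 = 4(2)+2, so the system is aromatic and both rings count as aromatic (benzothiophene).
The 5-membered ring with one oxygen has a continuous p-orbital overlap around the ring; 2 ring double bonds (4 π electrons) plus a heteroatom lone pair (2) give 6 π electrons. That satisfies 4n+2 with n=1, so it is aromatic (furan).
The 5-membered ring with one sulfur and one =N– is fully conjugated (every ring atom contributes a p orbital); 2 ring double bonds (4 π electrons) plus a heteroatom lone pair (2) give 6 π electrons. 6 = 4(1)+2, so it is aromatic (thiazole).
The 6-membered ring has a continuous p-orbital overlap around the ring; 3 ring double bonds give 6 π electrons. Since 6 = 4n+2 (n=1), it is aromatic (benzene ring).
The 5-membered ring has one sp³ carbon, so it is not fully conjugated — not aromatic (cyclopentene ring).
The second 6-membered ring has a continuous p-orbital overlap around the ring; 3 ring double bonds give 6 π electrons. Since 6 = 4n+2 (n=1), it is aromatic (benzene ring).
The third 6-membered ring has four sp³ carbons, so it is not fully conjugated — not aromatic (cyclohexane ring).
6 of the 8 rings are aromatic. Total: 6.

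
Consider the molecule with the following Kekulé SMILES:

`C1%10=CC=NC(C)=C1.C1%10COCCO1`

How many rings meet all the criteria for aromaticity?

The SMILES encodes a six-membered ring of five carbons and one nitrogen with three alternating double bonds; a six-membered saturated ring with oxygens at positions 1 and 4.
The 6-membered ring with one nitrogen has a continuous p-orbital overlap around the ring; 3 ring double bonds give 6 π electrons. That satisfies 4n+2 with n=1, so it is aromatic (pyridine).
The 6-membered ring with two oxygens (1,4) has only sp³ atoms, so it is not fully conjugated — not aromatic (1,4-dioxane).
1 of the 2 rings is aromatic. Total: 1.

1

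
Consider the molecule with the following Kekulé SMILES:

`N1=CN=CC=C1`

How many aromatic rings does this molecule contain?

1

The SMILES encodes a six-membered ring with nitrogens at positions 1 and 3 and three alternating double bonds.
The 6-membered ring with two nitrogens (1,3) is fully conjugated (every ring atom contributes a p orbital); 3 ring double bonds give 6 π electrons. That satisfies 4n+2 with n=1, so it is aromatic (pyrimidine).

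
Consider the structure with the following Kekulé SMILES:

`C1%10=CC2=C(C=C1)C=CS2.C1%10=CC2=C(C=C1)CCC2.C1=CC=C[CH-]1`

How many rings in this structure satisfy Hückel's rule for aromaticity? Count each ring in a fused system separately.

4

The SMILES encodes a six-membered carbon ring with three alternating C=C double bonds, fused to a five-membered ring containing one sulfur and two C=C double bonds; a six-membered carbon ring with three alternating C=C double bonds, fused to a saturated five-membered carbon ring; a five-membered all-carbon ring bearing a negative charge on one carbon, with two C=C double bonds.
The fused 6/5-membered bicyclic (with one sulfur) is a single π system with 9 sp² atoms and 10 π electrons from ring double bonds plus a heteroatom lone pair. 10 = 4(2)+2, so the system is aromatic and both rings count as aromatic (benzothiophene).
The 6-membered ring is fully conjugated (every ring atom contributes a p orbital); 3 ring double bonds give 6 π electrons. That satisfies 4n+2 with n=1, so it is aromatic (benzene ring).
The 5-membered ring has three sp³ carbons, so it is not fully conjugated — not aromatic (cyclopentane ring).
The second 5-membered ring is planar and fully conjugated; 2 ring double bonds (4 π electrons) plus the carbanion lone pair (2) give 6 π electrons. Since 6 = 4n+2 (n=1), it is aromatic (cyclopentadienyl anion).
4 of the 5 rings are aromatic. Total: 4.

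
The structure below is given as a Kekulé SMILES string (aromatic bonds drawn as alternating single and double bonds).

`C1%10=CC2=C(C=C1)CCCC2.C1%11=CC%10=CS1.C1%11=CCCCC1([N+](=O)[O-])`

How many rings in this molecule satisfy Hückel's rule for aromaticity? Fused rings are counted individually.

2

The SMILES encodes a six-membered carbon ring with three alternating C=C double bonds, fused to a saturated six-membered carbon ring; a five-membered ring of four carbons and one sulfur, with two C=C double bonds; a six-membered carbon ring with one C=C double bond.
The 6-membered ring has a continuous p-orbital overlap around the ring; 3 ring double bonds give 6 π electrons. 6 = 4(1)+2, so it is aromatic (benzene ring).
The second 6-membered ring has four sp³ carbons, so it is not fully conjugated — not aromatic (cyclohexane ring).
The 5-membered ring with one sulfur is fully conjugated (every ring atom contributes a p orbital); 2 ring double bonds (4 π electrons) plus a heteroatom lone pair (2) give 6 π electrons. 6 = 4(1)+2, so it is aromatic (thiophene).
The third 6-membered ring has four sp³ carbons, so it is not fully conjugated — not aromatic (cyclohexene).
2 of the 4 rings are aromatic. Total: 2.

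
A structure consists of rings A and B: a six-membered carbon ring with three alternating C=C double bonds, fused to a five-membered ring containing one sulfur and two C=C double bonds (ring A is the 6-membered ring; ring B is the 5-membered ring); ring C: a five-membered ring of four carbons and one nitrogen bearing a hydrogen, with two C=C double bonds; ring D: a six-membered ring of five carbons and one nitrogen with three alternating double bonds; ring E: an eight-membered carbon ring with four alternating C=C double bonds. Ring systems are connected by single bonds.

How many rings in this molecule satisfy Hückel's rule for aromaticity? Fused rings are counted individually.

4

Rings A and B form a fused bicyclic system (with one sulfur) with 9 sp² atoms and 10 π electrons from ring double bonds plus a heteroatom lone pair. 10 = 4(2)+2, so the system is aromatic and both rings count as aromatic (benzothiophene).
Ring C has a continuous p-orbital overlap around the ring; 2 ring double bonds (4 π electrons) plus a heteroatom lone pair (2) give 6 π electrons. 6 = 4(1)+2, so ring C is aromatic (pyrrole).
Ring D is fully conjugated (every ring atom contributes a p orbital); 3 ring double bonds give 6 π electrons. 6 = 4(1)+2, so ring D is aromatic (pyridine).
Ring E has only sp² ring atoms; a planar conformation would have a fully conjugated π system of 8 electrons. But 8 = 4(2), which is 4n not 4n+2, so ring E is not aromatic (cyclooctatetraene) — cyclooctatetraene distorts into a non-planar tub to avoid antiaromaticity.
Aromatic: A, B, C, D. Total: 4.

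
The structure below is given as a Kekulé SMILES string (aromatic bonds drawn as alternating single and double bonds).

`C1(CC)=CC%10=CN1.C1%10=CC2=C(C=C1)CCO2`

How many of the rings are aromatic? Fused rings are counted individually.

2

The SMILES encodes a five-membered ring of four carbons and one nitrogen bearing a hydrogen, with two C=C double bonds; a six-membered carbon ring with three alternating C=C double bonds, fused to a five-membered ring containing one oxygen and two sp³ carbons.
The 5-membered ring with one N–H has a continuous p-orbital overlap around the ring; 2 ring double bonds (4 π electrons) plus a heteroatom lone pair (2) give 6 π electrons. That satisfies 4n+2 with n=1, so it is aromatic (pyrrole).
The 6-membered ring is fully conjugated (every ring atom contributes a p orbital); 3 ring double bonds give 6 π electrons. Since 6 = 4n+2 (n=1), it is aromatic (benzene ring).
The 5-membered ring with one oxygen has two sp³ carbons, so it is not fully conjugated — not aromatic (oxolane ring).
2 of the 3 rings are aromatic. Total: 2.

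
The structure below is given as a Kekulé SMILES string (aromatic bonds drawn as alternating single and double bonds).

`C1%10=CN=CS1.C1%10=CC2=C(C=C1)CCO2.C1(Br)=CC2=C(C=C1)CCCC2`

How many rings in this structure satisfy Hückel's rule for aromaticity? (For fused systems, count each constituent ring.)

3

The SMILES encodes a five-membered ring with a sulfur at position 1 and a nitrogen at position 3 (in a C=N bond), with two double bonds; a six-membered carbon ring with three alternating C=C double bonds, fused to a five-membered ring containing one oxygen and two sp³ carbons; a six-membered carbon ring with three alternating C=C double bonds, fused to a saturated six-membered carbon ring.
The 5-membered ring with one sulfur and one =N– is planar and fully conjugated; 2 ring double bonds (4 π electrons) plus a heteroatom lone pair (2) give 6 π electrons. Since 6 = 4n+2 (n=1), it is aromatic (thiazole).
The 6-membered ring has a continuous p-orbital overlap around the ring; 3 ring double bonds give 6 π electrons. Since 6 = 4n+2 (n=1), it is aromatic (benzene ring).
The 5-membered ring with one oxygen has two sp³ carbons, so it is not fully conjugated — not aromatic (oxolane ring).
The second 6-membered ring has a continuous p-orbital overlap around the ring; 3 ring double bonds give 6 π electrons. That satisfies 4n+2 with n=1, so it is aromatic (benzene ring).
The third 6-membered ring has four sp³ carbons, so it is not fully conjugated — not aromatic (cyclohexane ring).
3 of the 5 rings are aromatic. Total: 3.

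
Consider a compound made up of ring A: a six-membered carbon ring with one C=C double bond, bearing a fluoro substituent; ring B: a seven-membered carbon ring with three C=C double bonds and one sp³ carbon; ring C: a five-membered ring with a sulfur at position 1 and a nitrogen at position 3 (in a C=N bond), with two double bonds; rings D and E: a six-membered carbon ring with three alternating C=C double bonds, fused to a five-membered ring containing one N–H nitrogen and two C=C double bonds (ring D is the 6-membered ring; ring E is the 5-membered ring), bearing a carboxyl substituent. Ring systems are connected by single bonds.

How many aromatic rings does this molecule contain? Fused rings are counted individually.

3

Ring A has four sp³ carbons, so it is not fully conjugated — not aromatic (cyclohexene).
Ring B has one sp³ carbon, so it is not fully conjugated — not aromatic (cycloheptatriene).
Ring C is planar and fully conjugated; 2 ring double bonds (4 π electrons) plus a heteroatom lone pair (2) give 6 π electrons. That satisfies 4n+2 with n=1, so ring C is aromatic (thiazole).
Rings D and E form a fused bicyclic system (with one N–H) with 9 sp² atoms and 10 π electrons from ring double bonds plus a heteroatom lone pair. 10 = 4(2)+2, so the system is aromatic and both rings count as aromatic (indole).
Aromatic: C, D, E. Total: 3.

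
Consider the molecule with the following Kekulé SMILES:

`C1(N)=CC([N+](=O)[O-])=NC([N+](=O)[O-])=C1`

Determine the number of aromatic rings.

1

The SMILES encodes a six-membered ring of five carbons and one nitrogen with three alternating double bonds.
The 6-membered ring with one nitrogen is fully conjugated (every ring atom contributes a p orbital); 3 ring double bonds give 6 π electrons. Since 6 = 4n+2 (n=1), it is aromatic (pyridine).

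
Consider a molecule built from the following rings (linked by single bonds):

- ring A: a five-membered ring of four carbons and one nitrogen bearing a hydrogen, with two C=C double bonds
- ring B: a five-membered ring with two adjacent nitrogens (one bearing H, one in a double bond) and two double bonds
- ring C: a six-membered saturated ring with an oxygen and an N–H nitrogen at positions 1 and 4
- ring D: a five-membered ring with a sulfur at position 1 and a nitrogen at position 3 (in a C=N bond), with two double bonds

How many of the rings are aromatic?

3

Ring A is fully conjugated (every ring atom contributes a p orbital); 2 ring double bonds (4 π electrons) plus a heteroatom lone pair (2) give 6 π electrons. Since 6 = 4n+2 (n=1), ring A is aromatic (pyrrole).
Ring B has a continuous p-orbital overlap around the ring; 2 ring double bonds (4 π electrons) plus a heteroatom lone pair (2) give 6 π electrons. That satisfies 4n+2 with n=1, so ring B is aromatic (pyrazole).
Ring C has only sp³ atoms, so it is not fully conjugated — not aromatic (morpholine).
Ring D is planar and fully conjugated; 2 ring double bonds (4 π electrons) plus a heteroatom lone pair (2) give 6 π electrons. Since 6 = 4n+2 (n=1), ring D is aromatic (thiazole).
Aromatic: A, B, D. Total: 3.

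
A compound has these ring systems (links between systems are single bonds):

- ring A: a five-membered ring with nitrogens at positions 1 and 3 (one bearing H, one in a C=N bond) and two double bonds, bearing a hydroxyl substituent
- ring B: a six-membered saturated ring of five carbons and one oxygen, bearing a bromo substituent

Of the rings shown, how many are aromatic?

Ring A is planar and fully conjugated; 2 ring double bonds (4 π electrons) plus a heteroatom lone pair (2) give 6 π electrons. 6 = 4(1)+2, so ring A is aromatic (imidazole).
Ring B has only sp³ atoms, so it is not fully conjugated — not aromatic (tetrahydropyran).
Aromatic: A. Total: 1.

1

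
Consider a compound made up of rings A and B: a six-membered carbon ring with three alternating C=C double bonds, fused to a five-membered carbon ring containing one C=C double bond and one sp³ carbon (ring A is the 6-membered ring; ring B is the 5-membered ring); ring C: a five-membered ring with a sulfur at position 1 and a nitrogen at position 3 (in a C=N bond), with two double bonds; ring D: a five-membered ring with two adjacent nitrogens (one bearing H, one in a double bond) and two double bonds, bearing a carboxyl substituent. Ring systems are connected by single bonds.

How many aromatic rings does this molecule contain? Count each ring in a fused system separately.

3

Ring A has a continuous p-orbital overlap around the ring; 3 ring double bonds give 6 π electrons. Since 6 = 4n+2 (n=1), ring A is aromatic (benzene ring).
Ring B has one sp³ carbon, so it is not fully conjugated — not aromatic (cyclopentene ring).
Ring C is fully conjugated (every ring atom contributes a p orbital); 2 ring double bonds (4 π electrons) plus a heteroatom lone pair (2) give 6 π electrons. 6 = 4(1)+2, so ring C is aromatic (thiazole).
Ring D is planar and fully conjugated; 2 ring double bonds (4 π electrons) plus a heteroatom lone pair (2) give 6 π electrons. 6 = 4(1)+2, so ring D is aromatic (pyrazole).
Aromatic: A, C, D. Total: 3.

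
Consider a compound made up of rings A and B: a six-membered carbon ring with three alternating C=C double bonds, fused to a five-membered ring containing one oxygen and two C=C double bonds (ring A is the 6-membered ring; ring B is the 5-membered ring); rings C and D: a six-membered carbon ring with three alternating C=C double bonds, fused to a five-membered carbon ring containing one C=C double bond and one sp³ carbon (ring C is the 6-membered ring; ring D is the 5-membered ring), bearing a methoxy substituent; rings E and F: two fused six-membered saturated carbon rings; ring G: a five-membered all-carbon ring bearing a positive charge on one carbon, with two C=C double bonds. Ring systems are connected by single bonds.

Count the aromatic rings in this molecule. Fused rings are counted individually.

Rings A and B form a fused bicyclic system (with one oxygen) with 9 sp² atoms and 10 π electrons from ring double bonds plus a heteroatom lone pair. 10 = 4(2)+2, so the system is aromatic and both rings count as aromatic (benzofuran).
Ring C has a continuous p-orbital overlap around the ring; 3 ring double bonds give 6 π electrons. 6 = 4(1)+2, so ring C is aromatic (benzene ring).
Ring D has one sp³ carbon, so it is not fully conjugated — not aromatic (cyclopentene ring).
Ring E has only sp³ atoms, so it is not fully conjugated — not aromatic (cyclohexane ring).
Ring F has only sp³ atoms, so it is not fully conjugated — not aromatic (cyclohexane ring).
Ring G has only sp² ring atoms; a planar conformation would have a fully conjugated π system of 4 electrons. But 4 = 4(1), which is 4n not 4n+2, so ring G is not aromatic (cyclopentadienyl cation).
Aromatic: A, B, C. Total: 3.

3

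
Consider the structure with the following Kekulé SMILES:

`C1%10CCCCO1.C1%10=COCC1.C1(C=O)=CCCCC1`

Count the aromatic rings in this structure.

The SMILES encodes a six-membered saturated ring of five carbons and one oxygen; a five-membered ring of four carbons and one oxygen, with one C=C double bond and two sp³ carbons; a six-membered carbon ring with one C=C double bond.
The 6-membered ring with one oxygen has only sp³ atoms, so it is not fully conjugated — not aromatic (tetrahydropyran).
The 5-membered ring with one oxygen has two sp³ carbons, so it is not fully conjugated — not aromatic (2,3-dihydrofuran).
The 6-membered ring has four sp³ carbons, so it is not fully conjugated — not aromatic (cyclohexene).
None of the rings are aromatic. Total: 0.

0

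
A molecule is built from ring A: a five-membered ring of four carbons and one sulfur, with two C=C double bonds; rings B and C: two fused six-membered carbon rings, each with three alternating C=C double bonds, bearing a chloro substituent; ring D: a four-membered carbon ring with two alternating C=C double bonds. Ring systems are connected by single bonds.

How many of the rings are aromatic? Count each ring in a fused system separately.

3

Ring A is planar and fully conjugated; 2 ring double bonds (4 π electrons) plus a heteroatom lone pair (2) give 6 π electrons. 6 = 4(1)+2, so ring A is aromatic (thiophene).
Rings B and C form a fused bicyclic system with 10 sp² atoms and 10 π electrons from ring double bonds. 10 = 4(2)+2, so the system is aromatic and both rings count as aromatic (naphthalene).
Ring D has only sp² ring atoms; a planar conformation would have a fully conjugated π system of 4 electrons. But 4 = 4(1), which is 4n not 4n+2, so ring D is not aromatic (cyclobutadiene) — cyclobutadiene is antiaromatic and distorts to a rectangle.
Aromatic: A, B, C. Total: 3.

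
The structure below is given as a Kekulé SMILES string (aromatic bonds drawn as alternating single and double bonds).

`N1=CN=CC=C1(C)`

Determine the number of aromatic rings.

1

The SMILES encodes a six-membered ring with nitrogens at positions 1 and 3 and three alternating double bonds.
The 6-membered ring with two nitrogens (1,3) is planar and fully conjugated; 3 ring double bonds give 6 π electrons. Since 6 = 4n+2 (n=1), it is aromatic (pyrimidine).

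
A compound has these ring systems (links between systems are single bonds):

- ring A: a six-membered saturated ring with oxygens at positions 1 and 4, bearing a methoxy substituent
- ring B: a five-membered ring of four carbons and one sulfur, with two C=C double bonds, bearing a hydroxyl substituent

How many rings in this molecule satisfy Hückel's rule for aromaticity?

1

Ring A has only sp³ atoms, so it is not fully conjugated — not aromatic (1,4-dioxane).
Ring B has a continuous p-orbital overlap around the ring; 2 ring double bonds (4 π electrons) plus a heteroatom lone pair (2) give 6 π electrons. 6 = 4(1)+2, so ring B is aromatic (thiophene).
Aromatic: B. Total: 1.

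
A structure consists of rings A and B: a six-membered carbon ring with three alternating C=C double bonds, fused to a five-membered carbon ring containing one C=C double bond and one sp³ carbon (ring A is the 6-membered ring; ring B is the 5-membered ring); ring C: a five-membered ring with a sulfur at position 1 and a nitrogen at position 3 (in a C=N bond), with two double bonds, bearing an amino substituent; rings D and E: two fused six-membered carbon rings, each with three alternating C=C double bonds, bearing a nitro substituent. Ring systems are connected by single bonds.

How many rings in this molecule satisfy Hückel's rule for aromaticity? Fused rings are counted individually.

Ring A has a continuous p-orbital overlap around the ring; 3 ring double bonds give 6 π electrons. 6 = 4(1)+2, so ring A is aromatic (benzene ring).
Ring B has one sp³ carbon, so it is not fully conjugated — not aromatic (cyclopentene ring).
Ring C has a continuous p-orbital overlap around the ring; 2 ring double bonds (4 π electrons) plus a heteroatom lone pair (2) give 6 π electrons. 6 = 4(1)+2, so ring C is aromatic (thiazole).
Rings D and E form a fused bicyclic system with 10 sp² atoms and 10 π electrons from ring double bonds. 10 = 4(2)+2, so the system is aromatic and both rings count as aromatic (naphthalene).
Aromatic: A, C, D, E. Total: 4.

4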